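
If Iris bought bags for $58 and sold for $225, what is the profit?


Selling price = $225
Cost price = $58
Profit = selling price - cost price:
Profit = $225 - $58 = $167

$167


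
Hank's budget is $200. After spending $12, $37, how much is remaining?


Add up expenses:
$12 + $37 = $49
Subtract from budget:
$200 - $49 = $151

$151


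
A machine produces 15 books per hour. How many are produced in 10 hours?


Production rate: 15 books per hour
Time: 10 hours
Total: 15 x 10 = 150 books

150 books


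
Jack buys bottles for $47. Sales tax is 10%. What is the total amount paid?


Calculate the tax:
10% of $47 = $4.70
Add tax to price:
$47 + $4.70 = $51.70

$51.70


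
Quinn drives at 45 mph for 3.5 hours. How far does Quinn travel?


Use the formula: distance = speed x time
Speed = 45 mph, Time = 3.5 hours
45 x 3.5 = 157.5 miles

157.5 miles


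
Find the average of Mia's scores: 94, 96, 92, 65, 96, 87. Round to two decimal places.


Add the scores:
94 + 96 + 92 + 65 + 96 + 87 = 530
Divide by the number of tests:
530 / 6 = 88.3333... ≈ 88.33

88.33


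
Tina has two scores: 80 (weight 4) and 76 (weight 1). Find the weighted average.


Weighted sum:
4 x 80 + 1 x 76 = 396
Total weight:
4 + 1 = 5
Weighted average:
396 / 5 = 79.2

79.2


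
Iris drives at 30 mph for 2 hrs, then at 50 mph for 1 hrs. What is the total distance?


Leg 1 distance:
30 x 2 = 60 miles
Leg 2 distance:
50 x 1 = 50 miles
Total distance:
60 + 50 = 110 miles

110 miles


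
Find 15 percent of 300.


Convert percentage to decimal:
15% = 0.15
Multiply:
300 x 0.15 = 45

45


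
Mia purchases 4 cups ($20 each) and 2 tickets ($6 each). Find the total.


Cost of cups:
4 x $20 = $80
Cost of tickets:
2 x $6 = $12
Add both:
$80 + $12 = $92

$92


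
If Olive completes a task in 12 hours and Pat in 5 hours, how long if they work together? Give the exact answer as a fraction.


Olive's rate: 1/12 of the job per hour
Pat's rate: 1/5 of the job per hour
Combined rate: 1/12 + 1/5 = 17/60 per hour
Time = 1 / (17/60) = 60/17 hours (≈ 3.53 hours)

60/17 hours


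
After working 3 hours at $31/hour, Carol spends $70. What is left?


Calculate earnings:
3 x $31 = $93
Subtract spending:
$93 - $70 = $23

$23


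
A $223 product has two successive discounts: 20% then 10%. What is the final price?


First discount:
20% of $223 = $44.60
Price after first discount:
$223 - $44.60 = $178.40
Second discount:
10% of $178.40 = $17.84
Final price:
$178.40 - $17.84 = $160.56

$160.56


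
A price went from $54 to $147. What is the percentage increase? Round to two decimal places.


Find the absolute change:
|147 - 54| = 93
Divide by original and multiply by 100:
93 / 54 x 100 = 172.2222...% ≈ 172.22%

172.22%


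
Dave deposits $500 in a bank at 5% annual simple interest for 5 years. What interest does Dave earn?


Use the formula I = P x R x T / 100
P x R x T = 500 x 5 x 5 = 12500
I = 12500 / 100 = $125

$125


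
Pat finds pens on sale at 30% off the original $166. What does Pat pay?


Calculate the discount amount:
30% of $166 = $49.80
Subtract from original:
$166 - $49.80 = $116.20

$116.20


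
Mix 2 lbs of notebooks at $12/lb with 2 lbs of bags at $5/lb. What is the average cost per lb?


Cost of notebooks:
2 x $12 = $24
Cost of bags:
2 x $5 = $10
Total cost: $24 + $10 = $34
Total weight: 4 lbs
Average: $34 / 4 = $8.50/lb

$8.50/lb


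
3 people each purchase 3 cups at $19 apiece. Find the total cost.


Cost per person:
3 x $19 = $57
Group total:
3 x $57 = $171

$171


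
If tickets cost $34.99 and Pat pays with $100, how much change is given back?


Start with the amount paid:
$100
Subtract the price:
$100 - $34.99 = $65.01

$65.01


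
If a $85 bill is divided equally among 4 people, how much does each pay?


Total bill: $85
Number of people: 4
Each pays: $85 / 4 = $21.25

$21.25


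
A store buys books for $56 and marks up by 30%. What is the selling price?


Calculate the markup amount:
30% of $56 = $16.80
Add to cost:
$56 + $16.80 = $72.80

$72.80


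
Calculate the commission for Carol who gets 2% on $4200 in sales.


Convert rate to decimal:
2% = 0.02
Multiply by sales:
$4200 x 0.02 = $84

$84


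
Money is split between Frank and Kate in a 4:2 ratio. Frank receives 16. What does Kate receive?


Find the multiplier:
16 / 4 = 4
Apply to Kate's share:
2 x 4 = 8

8


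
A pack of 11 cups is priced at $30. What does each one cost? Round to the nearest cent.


Total cost: $30
Number of items: 11
Unit price: $30 / 11 = $2.7272... ≈ $2.73

$2.73


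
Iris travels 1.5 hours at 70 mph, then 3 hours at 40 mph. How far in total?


Leg 1 distance:
70 x 1.5 = 105 miles
Leg 2 distance:
40 x 3 = 120 miles
Total distance:
105 + 120 = 225 miles

225 miles


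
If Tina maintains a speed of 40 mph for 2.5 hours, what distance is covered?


Use the formula: distance = speed x time
Speed = 40 mph, Time = 2.5 hours
40 x 2.5 = 100 miles

100 miles


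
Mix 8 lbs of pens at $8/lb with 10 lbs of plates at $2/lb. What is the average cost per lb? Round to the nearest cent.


Cost of pens:
8 x $8 = $64
Cost of plates:
10 x $2 = $20
Total cost: $64 + $20 = $84
Total weight: 18 lbs
Average: $84 / 18 = $4.6666... ≈ $4.67/lb

$4.67/lb


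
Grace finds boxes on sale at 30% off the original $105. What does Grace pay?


Calculate the discount amount:
30% of $105 = $31.50
Subtract from original:
$105 - $31.50 = $73.50

$73.50


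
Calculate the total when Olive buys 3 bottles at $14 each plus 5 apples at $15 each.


Cost of bottles:
3 x $14 = $42
Cost of apples:
5 x $15 = $75
Add both:
$42 + $75 = $117

$117


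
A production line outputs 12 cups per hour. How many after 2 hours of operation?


Production rate: 12 cups per hour
Time: 2 hours
Total: 12 x 2 = 24 cups

24 cups


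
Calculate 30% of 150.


Convert percentage to decimal:
30% = 0.3
Multiply:
150 x 0.3 = 45

45


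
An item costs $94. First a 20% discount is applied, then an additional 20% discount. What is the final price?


First discount:
20% of $94 = $18.80
Price after first discount:
$94 - $18.80 = $75.20
Second discount:
20% of $75.20 = $15.04
Final price:
$75.20 - $15.04 = $60.16

$60.16


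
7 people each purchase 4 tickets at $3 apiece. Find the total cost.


Cost per person:
4 x $3 = $12
Group total:
7 x $12 = $84

$84


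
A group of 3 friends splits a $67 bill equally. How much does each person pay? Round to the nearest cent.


Total bill: $67
Number of people: 3
Each pays: $67 / 3 = $22.3333... ≈ $22.33

$22.33


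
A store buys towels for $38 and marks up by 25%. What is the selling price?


Calculate the markup amount:
25% of $38 = $9.50
Add to cost:
$38 + $9.50 = $47.50

$47.50


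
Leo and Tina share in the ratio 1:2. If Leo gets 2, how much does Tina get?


Find the multiplier:
2 / 1 = 2
Apply to Tina's share:
2 x 2 = 4

4


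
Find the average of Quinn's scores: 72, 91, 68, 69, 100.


Add the scores:
72 + 91 + 68 + 69 + 100 = 400
Divide by the number of tests:
400 / 5 = 80

80


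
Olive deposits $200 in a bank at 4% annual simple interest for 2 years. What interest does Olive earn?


Use the formula I = P x R x T / 100
P x R x T = 200 x 4 x 2 = 1600
I = 1600 / 100 = $16

$16


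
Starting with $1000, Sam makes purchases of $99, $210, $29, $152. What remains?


Add up expenses:
$99 + $210 + $29 + $152 = $490
Subtract from budget:
$1000 - $490 = $510

$510


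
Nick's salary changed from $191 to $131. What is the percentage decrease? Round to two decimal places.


Find the absolute change:
|131 - 191| = 60
Divide by original and multiply by 100:
60 / 191 x 100 = 31.4136...% ≈ 31.41%

31.41%


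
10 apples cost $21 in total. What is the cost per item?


Total cost: $21
Number of items: 10
Unit price: $21 / 10 = $2.10

$2.10


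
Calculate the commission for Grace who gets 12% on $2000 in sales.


Convert rate to decimal:
12% = 0.12
Multiply by sales:
$2000 x 0.12 = $240

$240


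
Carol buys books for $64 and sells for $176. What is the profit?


Selling price = $176
Cost price = $64
Profit = selling price - cost price:
Profit = $176 - $64 = $112

$112


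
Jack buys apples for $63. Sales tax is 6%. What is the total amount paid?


Calculate the tax:
6% of $63 = $3.78
Add tax to price:
$63 + $3.78 = $66.78

$66.78


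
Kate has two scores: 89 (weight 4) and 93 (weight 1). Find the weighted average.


Weighted sum:
4 x 89 + 1 x 93 = 449
Total weight:
4 + 1 = 5
Weighted average:
449 / 5 = 89.8

89.8


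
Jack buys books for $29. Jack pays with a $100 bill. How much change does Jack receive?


Start with the amount paid:
$100
Subtract the price:
$100 - $29 = $71

$71


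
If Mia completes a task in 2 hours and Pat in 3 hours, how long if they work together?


Mia's rate: 1/2 of the job per hour
Pat's rate: 1/3 of the job per hour
Combined rate: 1/2 + 1/3 = 5/6 per hour
Time = 1 / (5/6) = 6/5 = 1.2 hours

1.2 hours


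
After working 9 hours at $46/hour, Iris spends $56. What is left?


Calculate earnings:
9 x $46 = $414
Subtract spending:
$414 - $56 = $358

$358


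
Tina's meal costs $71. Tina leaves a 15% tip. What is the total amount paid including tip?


Calculate the tip:
15% of $71 = $10.65
Add tip to meal cost:
$71 + $10.65 = $81.65

$81.65


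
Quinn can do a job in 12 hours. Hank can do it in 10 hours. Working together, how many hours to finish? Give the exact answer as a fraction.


Quinn's rate: 1/12 of the job per hour
Hank's rate: 1/10 of the job per hour
Combined rate: 1/12 + 1/10 = 11/60 per hour
Time = 1 / (11/60) = 60/11 hours (≈ 5.45 hours)

60/11 hours


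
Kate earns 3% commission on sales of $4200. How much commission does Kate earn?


Convert rate to decimal:
3% = 0.03
Multiply by sales:
$4200 x 0.03 = $126

$126


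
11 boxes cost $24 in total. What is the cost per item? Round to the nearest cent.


Total cost: $24
Number of items: 11
Unit price: $24 / 11 = $2.1818... ≈ $2.18

$2.18


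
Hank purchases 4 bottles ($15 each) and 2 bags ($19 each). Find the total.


Cost of bottles:
4 x $15 = $60
Cost of bags:
2 x $19 = $38
Add both:
$60 + $38 = $98

$98


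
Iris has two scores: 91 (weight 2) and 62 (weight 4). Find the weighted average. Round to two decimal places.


Weighted sum:
2 x 91 + 4 x 62 = 430
Total weight:
2 + 4 = 6
Weighted average:
430 / 6 = 71.6666... ≈ 71.67

71.67


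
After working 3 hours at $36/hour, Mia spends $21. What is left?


Calculate earnings:
3 x $36 = $108
Subtract spending:
$108 - $21 = $87

$87


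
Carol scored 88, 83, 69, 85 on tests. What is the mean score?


Add the scores:
88 + 83 + 69 + 85 = 325
Divide by the number of tests:
325 / 4 = 81.25

81.25


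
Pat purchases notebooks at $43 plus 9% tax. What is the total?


Calculate the tax:
9% of $43 = $3.87
Add tax to price:
$43 + $3.87 = $46.87

$46.87


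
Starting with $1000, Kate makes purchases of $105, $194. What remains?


Add up expenses:
$105 + $194 = $299
Subtract from budget:
$1000 - $299 = $701

$701


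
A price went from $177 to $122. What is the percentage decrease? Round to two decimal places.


Find the absolute change:
|122 - 177| = 55
Divide by original and multiply by 100:
55 / 177 x 100 = 31.0734...% ≈ 31.07%

31.07%


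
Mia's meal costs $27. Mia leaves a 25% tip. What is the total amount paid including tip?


Calculate the tip:
25% of $27 = $6.75
Add tip to meal cost:
$27 + $6.75 = $33.75

$33.75


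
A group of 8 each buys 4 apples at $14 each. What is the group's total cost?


Cost per person:
4 x $14 = $56
Group total:
8 x $56 = $448

$448


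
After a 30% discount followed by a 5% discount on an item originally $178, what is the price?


First discount:
30% of $178 = $53.40
Price after first discount:
$178 - $53.40 = $124.60
Second discount:
5% of $124.60 = $6.23
Final price:
$124.60 - $6.23 = $118.37

$118.37


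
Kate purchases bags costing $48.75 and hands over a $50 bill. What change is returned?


Start with the amount paid:
$50
Subtract the price:
$50 - $48.75 = $1.25

$1.25


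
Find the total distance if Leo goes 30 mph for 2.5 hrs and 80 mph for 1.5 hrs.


Leg 1 distance:
30 x 2.5 = 75 miles
Leg 2 distance:
80 x 1.5 = 120 miles
Total distance:
75 + 120 = 195 miles

195 miles


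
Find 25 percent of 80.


Convert percentage to decimal:
25% = 0.25
Multiply:
80 x 0.25 = 20

20


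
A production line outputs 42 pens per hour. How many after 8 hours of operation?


Production rate: 42 pens per hour
Time: 8 hours
Total: 42 x 8 = 336 pens

336 pens


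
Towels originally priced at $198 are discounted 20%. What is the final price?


Calculate the discount amount:
20% of $198 = $39.60
Subtract from original:
$198 - $39.60 = $158.40

$158.40


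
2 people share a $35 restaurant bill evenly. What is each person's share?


Total bill: $35
Number of people: 2
Each pays: $35 / 2 = $17.50

$17.50


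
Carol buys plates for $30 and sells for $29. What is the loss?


Selling price = $29
Cost price = $30
Loss = cost price - selling price:
Loss = $30 - $29 = $1

$1


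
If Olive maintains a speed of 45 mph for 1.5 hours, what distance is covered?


Use the formula: distance = speed x time
Speed = 45 mph, Time = 1.5 hours
45 x 1.5 = 67.5 miles

67.5 miles


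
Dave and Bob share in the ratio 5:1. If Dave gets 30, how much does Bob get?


Find the multiplier:
30 / 5 = 6
Apply to Bob's share:
1 x 6 = 6

6


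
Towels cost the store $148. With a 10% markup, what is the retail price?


Calculate the markup amount:
10% of $148 = $14.80
Add to cost:
$148 + $14.80 = $162.80

$162.80


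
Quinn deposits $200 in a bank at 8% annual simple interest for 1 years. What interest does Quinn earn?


Use the formula I = P x R x T / 100
P x R x T = 200 x 8 x 1 = 1600
I = 1600 / 100 = $16

$16


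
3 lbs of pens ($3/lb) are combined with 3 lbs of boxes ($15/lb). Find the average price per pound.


Cost of pens:
3 x $3 = $9
Cost of boxes:
3 x $15 = $45
Total cost: $9 + $45 = $54
Total weight: 6 lbs
Average: $54 / 6 = $9/lb

$9/lb


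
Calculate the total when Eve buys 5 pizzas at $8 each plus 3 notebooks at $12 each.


Cost of pizzas:
5 x $8 = $40
Cost of notebooks:
3 x $12 = $36
Add both:
$40 + $36 = $76

$76


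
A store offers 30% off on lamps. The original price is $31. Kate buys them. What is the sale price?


Calculate the discount amount:
30% of $31 = $9.30
Subtract from original:
$31 - $9.30 = $21.70

$21.70


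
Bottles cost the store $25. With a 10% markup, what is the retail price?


Calculate the markup amount:
10% of $25 = $2.50
Add to cost:
$25 + $2.50 = $27.50

$27.50


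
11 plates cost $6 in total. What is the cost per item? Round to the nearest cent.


Total cost: $6
Number of items: 11
Unit price: $6 / 11 = $0.5454... ≈ $0.55

$0.55


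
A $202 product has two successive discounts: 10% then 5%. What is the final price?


First discount:
10% of $202 = $20.20
Price after first discount:
$202 - $20.20 = $181.80
Second discount:
5% of $181.80 = $9.09
Final price:
$181.80 - $9.09 = $172.71

$172.71


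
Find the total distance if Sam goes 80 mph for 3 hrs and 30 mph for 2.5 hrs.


Leg 1 distance:
80 x 3 = 240 miles
Leg 2 distance:
30 x 2.5 = 75 miles
Total distance:
240 + 75 = 315 miles

315 miles


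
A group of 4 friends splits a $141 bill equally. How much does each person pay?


Total bill: $141
Number of people: 4
Each pays: $141 / 4 = $35.25

$35.25


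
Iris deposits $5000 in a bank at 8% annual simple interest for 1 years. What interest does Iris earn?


Use the formula I = P x R x T / 100
P x R x T = 5000 x 8 x 1 = 40000
I = 40000 / 100 = $400

$400


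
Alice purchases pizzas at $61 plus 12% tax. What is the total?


Calculate the tax:
12% of $61 = $7.32
Add tax to price:
$61 + $7.32 = $68.32

$68.32


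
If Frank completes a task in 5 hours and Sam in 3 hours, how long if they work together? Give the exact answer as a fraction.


Frank's rate: 1/5 of the job per hour
Sam's rate: 1/3 of the job per hour
Combined rate: 1/5 + 1/3 = 8/15 per hour
Time = 1 / (8/15) = 15/8 hours (≈ 1.88 hours)

15/8 hours


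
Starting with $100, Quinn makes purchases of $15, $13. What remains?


Add up expenses:
$15 + $13 = $28
Subtract from budget:
$100 - $28 = $72

$72


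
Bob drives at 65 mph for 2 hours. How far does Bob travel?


Use the formula: distance = speed x time
Speed = 65 mph, Time = 2 hours
65 x 2 = 130 miles

130 miles


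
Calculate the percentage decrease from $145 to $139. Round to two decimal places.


Find the absolute change:
|139 - 145| = 6
Divide by original and multiply by 100:
6 / 145 x 100 = 4.1379...% ≈ 4.14%

4.14%


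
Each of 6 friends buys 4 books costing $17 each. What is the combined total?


Cost per person:
4 x $17 = $68
Group total:
6 x $68 = $408

$408


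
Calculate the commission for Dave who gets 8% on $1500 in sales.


Convert rate to decimal:
8% = 0.08
Multiply by sales:
$1500 x 0.08 = $120

$120


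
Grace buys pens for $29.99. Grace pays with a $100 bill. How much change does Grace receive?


Start with the amount paid:
$100
Subtract the price:
$100 - $29.99 = $70.01

$70.01


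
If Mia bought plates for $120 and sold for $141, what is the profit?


Selling price = $141
Cost price = $120
Profit = selling price - cost price:
Profit = $141 - $120 = $21

$21


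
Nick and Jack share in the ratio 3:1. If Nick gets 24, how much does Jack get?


Find the multiplier:
24 / 3 = 8
Apply to Jack's share:
1 x 8 = 8

8


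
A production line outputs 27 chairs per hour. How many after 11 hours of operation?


Production rate: 27 chairs per hour
Time: 11 hours
Total: 27 x 11 = 297 chairs

297 chairs


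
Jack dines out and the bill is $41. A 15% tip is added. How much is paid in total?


Calculate the tip:
15% of $41 = $6.15
Add tip to meal cost:
$41 + $6.15 = $47.15

$47.15


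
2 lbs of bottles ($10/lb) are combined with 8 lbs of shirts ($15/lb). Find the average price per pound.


Cost of bottles:
2 x $10 = $20
Cost of shirts:
8 x $15 = $120
Total cost: $20 + $120 = $140
Total weight: 10 lbs
Average: $140 / 10 = $14/lb

$14/lb


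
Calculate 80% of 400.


Convert percentage to decimal:
80% = 0.8
Multiply:
400 x 0.8 = 320

320


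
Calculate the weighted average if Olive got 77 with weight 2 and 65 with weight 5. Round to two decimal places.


Weighted sum:
2 x 77 + 5 x 65 = 479
Total weight:
2 + 5 = 7
Weighted average:
479 / 7 = 68.4285... ≈ 68.43

68.43


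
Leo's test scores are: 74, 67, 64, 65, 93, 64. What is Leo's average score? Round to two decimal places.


Add the scores:
74 + 67 + 64 + 65 + 93 + 64 = 427
Divide by the number of tests:
427 / 6 = 71.1666... ≈ 71.17

71.17


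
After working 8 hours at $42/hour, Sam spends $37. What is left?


Calculate earnings:
8 x $42 = $336
Subtract spending:
$336 - $37 = $299

$299


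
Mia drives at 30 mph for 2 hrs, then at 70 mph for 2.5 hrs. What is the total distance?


Leg 1 distance:
30 x 2 = 60 miles
Leg 2 distance:
70 x 2.5 = 175 miles
Total distance:
60 + 175 = 235 miles

235 miles


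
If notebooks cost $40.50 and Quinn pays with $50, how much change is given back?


Start with the amount paid:
$50
Subtract the price:
$50 - $40.50 = $9.50

$9.50


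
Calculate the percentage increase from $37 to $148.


Find the absolute change:
|148 - 37| = 111
Divide by original and multiply by 100:
111 / 37 x 100 = 300%

300%


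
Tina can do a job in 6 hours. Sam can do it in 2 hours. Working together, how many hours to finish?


Tina's rate: 1/6 of the job per hour
Sam's rate: 1/2 of the job per hour
Combined rate: 1/6 + 1/2 = 2/3 per hour
Time = 1 / (2/3) = 3/2 = 1.5 hours

1.5 hours


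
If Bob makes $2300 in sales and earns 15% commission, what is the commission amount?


Convert rate to decimal:
15% = 0.15
Multiply by sales:
$2300 x 0.15 = $345

$345


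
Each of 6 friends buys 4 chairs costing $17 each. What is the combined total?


Cost per person:
4 x $17 = $68
Group total:
6 x $68 = $408

$408


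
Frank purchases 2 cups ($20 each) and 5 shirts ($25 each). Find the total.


Cost of cups:
2 x $20 = $40
Cost of shirts:
5 x $25 = $125
Add both:
$40 + $125 = $165

$165


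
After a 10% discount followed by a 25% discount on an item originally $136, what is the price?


First discount:
10% of $136 = $13.60
Price after first discount:
$136 - $13.60 = $122.40
Second discount:
25% of $122.40 = $30.60
Final price:
$122.40 - $30.60 = $91.80

$91.80


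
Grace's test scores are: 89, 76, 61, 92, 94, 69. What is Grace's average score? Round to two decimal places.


Add the scores:
89 + 76 + 61 + 92 + 94 + 69 = 481
Divide by the number of tests:
481 / 6 = 80.1666... ≈ 80.17

80.17


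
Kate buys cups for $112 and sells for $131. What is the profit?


Selling price = $131
Cost price = $112
Profit = selling price - cost price:
Profit = $131 - $112 = $19

$19


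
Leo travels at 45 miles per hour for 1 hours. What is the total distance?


Use the formula: distance = speed x time
Speed = 45 mph, Time = 1 hours
45 x 1 = 45 miles

45 miles


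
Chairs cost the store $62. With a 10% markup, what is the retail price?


Calculate the markup amount:
10% of $62 = $6.20
Add to cost:
$62 + $6.20 = $68.20

$68.20


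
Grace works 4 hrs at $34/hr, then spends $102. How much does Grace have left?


Calculate earnings:
4 x $34 = $136
Subtract spending:
$136 - $102 = $34

$34


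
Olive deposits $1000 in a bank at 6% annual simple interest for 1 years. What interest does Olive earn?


Use the formula I = P x R x T / 100
P x R x T = 1000 x 6 x 1 = 6000
I = 6000 / 100 = $60

$60


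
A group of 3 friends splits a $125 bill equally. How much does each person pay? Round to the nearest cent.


Total bill: $125
Number of people: 3
Each pays: $125 / 3 = $41.6666... ≈ $41.67

$41.67


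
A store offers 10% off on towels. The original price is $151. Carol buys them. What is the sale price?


Calculate the discount amount:
10% of $151 = $15.10
Subtract from original:
$151 - $15.10 = $135.90

$135.90


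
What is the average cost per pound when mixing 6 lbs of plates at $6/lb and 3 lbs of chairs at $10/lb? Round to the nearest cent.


Cost of plates:
6 x $6 = $36
Cost of chairs:
3 x $10 = $30
Total cost: $36 + $30 = $66
Total weight: 9 lbs
Average: $66 / 9 = $7.3333... ≈ $7.33/lb

$7.33/lb


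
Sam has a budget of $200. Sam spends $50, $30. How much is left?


Add up expenses:
$50 + $30 = $80
Subtract from budget:
$200 - $80 = $120

$120


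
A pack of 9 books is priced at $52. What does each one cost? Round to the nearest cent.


Total cost: $52
Number of items: 9
Unit price: $52 / 9 = $5.7777... ≈ $5.78

$5.78


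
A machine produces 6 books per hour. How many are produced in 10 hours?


Production rate: 6 books per hour
Time: 10 hours
Total: 6 x 10 = 60 books

60 books


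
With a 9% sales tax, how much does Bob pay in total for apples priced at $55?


Calculate the tax:
9% of $55 = $4.95
Add tax to price:
$55 + $4.95 = $59.95

$59.95


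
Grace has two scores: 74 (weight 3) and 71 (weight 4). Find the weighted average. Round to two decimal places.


Weighted sum:
3 x 74 + 4 x 71 = 506
Total weight:
3 + 4 = 7
Weighted average:
506 / 7 = 72.2857... ≈ 72.29

72.29


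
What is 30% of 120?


Convert percentage to decimal:
30% = 0.3
Multiply:
120 x 0.3 = 36

36


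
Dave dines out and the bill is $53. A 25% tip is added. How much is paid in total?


Calculate the tip:
25% of $53 = $13.25
Add tip to meal cost:
$53 + $13.25 = $66.25

$66.25


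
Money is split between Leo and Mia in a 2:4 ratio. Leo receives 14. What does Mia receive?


Find the multiplier:
14 / 2 = 7
Apply to Mia's share:
4 x 7 = 28

28


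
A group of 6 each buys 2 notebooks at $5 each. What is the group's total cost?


Cost per person:
2 x $5 = $10
Group total:
6 x $10 = $60

$60


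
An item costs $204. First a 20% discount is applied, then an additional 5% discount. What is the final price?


First discount:
20% of $204 = $40.80
Price after first discount:
$204 - $40.80 = $163.20
Second discount:
5% of $163.20 = $8.16
Final price:
$163.20 - $8.16 = $155.04

$155.04


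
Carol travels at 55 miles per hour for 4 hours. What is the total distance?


Use the formula: distance = speed x time
Speed = 55 mph, Time = 4 hours
55 x 4 = 220 miles

220 miles


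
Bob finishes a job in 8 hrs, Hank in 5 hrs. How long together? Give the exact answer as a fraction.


Bob's rate: 1/8 of the job per hour
Hank's rate: 1/5 of the job per hour
Combined rate: 1/8 + 1/5 = 13/40 per hour
Time = 1 / (13/40) = 40/13 hours (≈ 3.08 hours)

40/13 hours


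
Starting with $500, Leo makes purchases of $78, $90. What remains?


Add up expenses:
$78 + $90 = $168
Subtract from budget:
$500 - $168 = $332

$332


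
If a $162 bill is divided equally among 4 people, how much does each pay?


Total bill: $162
Number of people: 4
Each pays: $162 / 4 = $40.50

$40.50


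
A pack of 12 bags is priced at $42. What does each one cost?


Total cost: $42
Number of items: 12
Unit price: $42 / 12 = $3.50

$3.50


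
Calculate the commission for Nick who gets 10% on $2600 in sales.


Convert rate to decimal:
10% = 0.1
Multiply by sales:
$2600 x 0.1 = $260

$260


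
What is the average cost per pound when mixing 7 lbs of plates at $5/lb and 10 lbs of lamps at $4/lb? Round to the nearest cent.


Cost of plates:
7 x $5 = $35
Cost of lamps:
10 x $4 = $40
Total cost: $35 + $40 = $75
Total weight: 17 lbs
Average: $75 / 17 = $4.4117... ≈ $4.41/lb

$4.41/lb


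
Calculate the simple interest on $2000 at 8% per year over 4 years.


Use the formula I = P x R x T / 100
P x R x T = 2000 x 8 x 4 = 64000
I = 64000 / 100 = $640

$640


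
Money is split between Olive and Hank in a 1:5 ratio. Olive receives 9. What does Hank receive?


Find the multiplier:
9 / 1 = 9
Apply to Hank's share:
5 x 9 = 45

45


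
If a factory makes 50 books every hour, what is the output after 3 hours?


Production rate: 50 books per hour
Time: 3 hours
Total: 50 x 3 = 150 books

150 books


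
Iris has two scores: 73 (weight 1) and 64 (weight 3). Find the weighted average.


Weighted sum:
1 x 73 + 3 x 64 = 265
Total weight:
1 + 3 = 4
Weighted average:
265 / 4 = 66.25

66.25


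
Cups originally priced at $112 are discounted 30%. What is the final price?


Calculate the discount amount:
30% of $112 = $33.60
Subtract from original:
$112 - $33.60 = $78.40

$78.40


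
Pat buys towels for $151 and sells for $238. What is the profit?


Selling price = $238
Cost price = $151
Profit = selling price - cost price:
Profit = $238 - $151 = $87

$87


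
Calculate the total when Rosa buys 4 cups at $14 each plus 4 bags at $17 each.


Cost of cups:
4 x $14 = $56
Cost of bags:
4 x $17 = $68
Add both:
$56 + $68 = $124

$124


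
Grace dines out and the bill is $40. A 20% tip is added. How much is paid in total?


Calculate the tip:
20% of $40 = $8
Add tip to meal cost:
$40 + $8 = $48

$48


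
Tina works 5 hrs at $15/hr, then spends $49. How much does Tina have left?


Calculate earnings:
5 x $15 = $75
Subtract spending:
$75 - $49 = $26

$26


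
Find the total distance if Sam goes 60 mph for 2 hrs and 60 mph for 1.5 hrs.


Leg 1 distance:
60 x 2 = 120 miles
Leg 2 distance:
60 x 1.5 = 90 miles
Total distance:
120 + 90 = 210 miles

210 miles


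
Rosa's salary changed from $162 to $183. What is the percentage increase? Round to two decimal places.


Find the absolute change:
|183 - 162| = 21
Divide by original and multiply by 100:
21 / 162 x 100 = 12.9629...% ≈ 12.96%

12.96%


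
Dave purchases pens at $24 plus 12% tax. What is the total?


Calculate the tax:
12% of $24 = $2.88
Add tax to price:
$24 + $2.88 = $26.88

$26.88


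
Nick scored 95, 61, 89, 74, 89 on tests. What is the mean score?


Add the scores:
95 + 61 + 89 + 74 + 89 = 408
Divide by the number of tests:
408 / 5 = 81.6

81.6


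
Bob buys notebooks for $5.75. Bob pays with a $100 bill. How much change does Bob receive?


Start with the amount paid:
$100
Subtract the price:
$100 - $5.75 = $94.25

$94.25


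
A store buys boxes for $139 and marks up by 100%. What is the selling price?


Calculate the markup amount:
100% of $139 = $139
Add to cost:
$139 + $139 = $278

$278


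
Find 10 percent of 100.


Convert percentage to decimal:
10% = 0.1
Multiply:
100 x 0.1 = 10

10


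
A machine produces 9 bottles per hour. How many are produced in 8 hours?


Production rate: 9 bottles per hour
Time: 8 hours
Total: 9 x 8 = 72 bottles

72 bottles


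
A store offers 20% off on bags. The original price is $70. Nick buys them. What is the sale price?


Calculate the discount amount:
20% of $70 = $14
Subtract from original:
$70 - $14 = $56

$56


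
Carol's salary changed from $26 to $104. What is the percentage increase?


Find the absolute change:
|104 - 26| = 78
Divide by original and multiply by 100:
78 / 26 x 100 = 300%

300%


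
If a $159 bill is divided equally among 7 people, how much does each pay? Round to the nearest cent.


Total bill: $159
Number of people: 7
Each pays: $159 / 7 = $22.7142... ≈ $22.71

$22.71


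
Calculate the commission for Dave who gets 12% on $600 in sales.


Convert rate to decimal:
12% = 0.12
Multiply by sales:
$600 x 0.12 = $72

$72


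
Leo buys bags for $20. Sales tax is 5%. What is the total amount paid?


Calculate the tax:
5% of $20 = $1
Add tax to price:
$20 + $1 = $21

$21


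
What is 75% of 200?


Convert percentage to decimal:
75% = 0.75
Multiply:
200 x 0.75 = 150

150


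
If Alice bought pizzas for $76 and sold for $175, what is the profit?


Selling price = $175
Cost price = $76
Profit = selling price - cost price:
Profit = $175 - $76 = $99

$99


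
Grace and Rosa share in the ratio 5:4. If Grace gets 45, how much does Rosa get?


Find the multiplier:
45 / 5 = 9
Apply to Rosa's share:
4 x 9 = 36

36


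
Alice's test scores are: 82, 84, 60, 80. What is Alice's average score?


Add the scores:
82 + 84 + 60 + 80 = 306
Divide by the number of tests:
306 / 4 = 76.5

76.5


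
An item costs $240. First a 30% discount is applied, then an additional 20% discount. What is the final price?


First discount:
30% of $240 = $72
Price after first discount:
$240 - $72 = $168
Second discount:
20% of $168 = $33.60
Final price:
$168 - $33.60 = $134.40

$134.40


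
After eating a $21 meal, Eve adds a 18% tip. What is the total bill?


Calculate the tip:
18% of $21 = $3.78
Add tip to meal cost:
$21 + $3.78 = $24.78

$24.78


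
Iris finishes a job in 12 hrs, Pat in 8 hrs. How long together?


Iris's rate: 1/12 of the job per hour
Pat's rate: 1/8 of the job per hour
Combined rate: 1/12 + 1/8 = 5/24 per hour
Time = 1 / (5/24) = 24/5 = 4.8 hours

4.8 hours


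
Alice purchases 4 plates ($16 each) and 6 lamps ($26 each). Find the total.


Cost of plates:
4 x $16 = $64
Cost of lamps:
6 x $26 = $156
Add both:
$64 + $156 = $220

$220


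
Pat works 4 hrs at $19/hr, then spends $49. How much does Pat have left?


Calculate earnings:
4 x $19 = $76
Subtract spending:
$76 - $49 = $27

$27


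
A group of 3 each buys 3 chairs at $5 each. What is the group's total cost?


Cost per person:
3 x $5 = $15
Group total:
3 x $15 = $45

$45


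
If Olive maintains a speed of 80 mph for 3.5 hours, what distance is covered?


Use the formula: distance = speed x time
Speed = 80 mph, Time = 3.5 hours
80 x 3.5 = 280 miles

280 miles


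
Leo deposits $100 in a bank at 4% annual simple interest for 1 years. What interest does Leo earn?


Use the formula I = P x R x T / 100
P x R x T = 100 x 4 x 1 = 400
I = 400 / 100 = $4

$4


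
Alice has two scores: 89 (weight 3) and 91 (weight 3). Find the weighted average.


Weighted sum:
3 x 89 + 3 x 91 = 540
Total weight:
3 + 3 = 6
Weighted average:
540 / 6 = 90

90


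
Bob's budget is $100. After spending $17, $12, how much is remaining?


Add up expenses:
$17 + $12 = $29
Subtract from budget:
$100 - $29 = $71

$71


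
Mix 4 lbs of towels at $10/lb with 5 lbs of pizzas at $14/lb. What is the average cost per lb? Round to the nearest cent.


Cost of towels:
4 x $10 = $40
Cost of pizzas:
5 x $14 = $70
Total cost: $40 + $70 = $110
Total weight: 9 lbs
Average: $110 / 9 = $12.2222... ≈ $12.22/lb

$12.22/lb


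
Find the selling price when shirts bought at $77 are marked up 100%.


Calculate the markup amount:
100% of $77 = $77
Add to cost:
$77 + $77 = $154

$154


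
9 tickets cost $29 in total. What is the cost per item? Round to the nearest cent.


Total cost: $29
Number of items: 9
Unit price: $29 / 9 = $3.2222... ≈ $3.22

$3.22


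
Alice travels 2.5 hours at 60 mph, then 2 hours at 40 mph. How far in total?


Leg 1 distance:
60 x 2.5 = 150 miles
Leg 2 distance:
40 x 2 = 80 miles
Total distance:
150 + 80 = 230 miles

230 miles


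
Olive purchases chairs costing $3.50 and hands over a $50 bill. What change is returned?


Start with the amount paid:
$50
Subtract the price:
$50 - $3.50 = $46.50

$46.50


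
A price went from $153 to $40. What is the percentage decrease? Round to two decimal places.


Find the absolute change:
|40 - 153| = 113
Divide by original and multiply by 100:
113 / 153 x 100 = 73.8562...% ≈ 73.86%

73.86%


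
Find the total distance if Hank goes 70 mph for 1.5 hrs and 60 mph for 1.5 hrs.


Leg 1 distance:
70 x 1.5 = 105 miles
Leg 2 distance:
60 x 1.5 = 90 miles
Total distance:
105 + 90 = 195 miles

195 miles


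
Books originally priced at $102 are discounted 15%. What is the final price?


Calculate the discount amount:
15% of $102 = $15.30
Subtract from original:
$102 - $15.30 = $86.70

$86.70


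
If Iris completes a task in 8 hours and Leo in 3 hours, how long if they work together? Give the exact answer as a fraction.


Iris's rate: 1/8 of the job per hour
Leo's rate: 1/3 of the job per hour
Combined rate: 1/8 + 1/3 = 11/24 per hour
Time = 1 / (11/24) = 24/11 hours (≈ 2.18 hours)

24/11 hours


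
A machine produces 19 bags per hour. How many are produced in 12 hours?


Production rate: 19 bags per hour
Time: 12 hours
Total: 19 x 12 = 228 bags

228 bags


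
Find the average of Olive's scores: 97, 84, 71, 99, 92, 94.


Add the scores:
97 + 84 + 71 + 99 + 92 + 94 = 537
Divide by the number of tests:
537 / 6 = 89.5

89.5


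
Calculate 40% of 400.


Convert percentage to decimal:
40% = 0.4
Multiply:
400 x 0.4 = 160

160


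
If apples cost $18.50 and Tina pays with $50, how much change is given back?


Start with the amount paid:
$50
Subtract the price:
$50 - $18.50 = $31.50

$31.50


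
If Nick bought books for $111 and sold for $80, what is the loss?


Selling price = $80
Cost price = $111
Loss = cost price - selling price:
Loss = $111 - $80 = $31

$31


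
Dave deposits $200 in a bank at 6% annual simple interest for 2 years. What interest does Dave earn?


Use the formula I = P x R x T / 100
P x R x T = 200 x 6 x 2 = 2400
I = 2400 / 100 = $24

$24


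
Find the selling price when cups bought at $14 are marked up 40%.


Calculate the markup amount:
40% of $14 = $5.60
Add to cost:
$14 + $5.60 = $19.60

$19.60


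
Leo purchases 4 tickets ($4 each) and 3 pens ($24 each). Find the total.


Cost of tickets:
4 x $4 = $16
Cost of pens:
3 x $24 = $72
Add both:
$16 + $72 = $88

$88


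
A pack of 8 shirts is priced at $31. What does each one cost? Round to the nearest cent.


Total cost: $31
Number of items: 8
Unit price: $31 / 8 = $3.875 ≈ $3.88

$3.88


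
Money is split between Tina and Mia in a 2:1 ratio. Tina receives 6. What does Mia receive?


Find the multiplier:
6 / 2 = 3
Apply to Mia's share:
1 x 3 = 3

3


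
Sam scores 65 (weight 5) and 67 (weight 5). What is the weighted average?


Weighted sum:
5 x 65 + 5 x 67 = 660
Total weight:
5 + 5 = 10
Weighted average:
660 / 10 = 66

66


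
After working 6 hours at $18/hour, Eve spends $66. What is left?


Calculate earnings:
6 x $18 = $108
Subtract spending:
$108 - $66 = $42

$42


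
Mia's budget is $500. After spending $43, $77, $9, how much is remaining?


Add up expenses:
$43 + $77 + $9 = $129
Subtract from budget:
$500 - $129 = $371

$371


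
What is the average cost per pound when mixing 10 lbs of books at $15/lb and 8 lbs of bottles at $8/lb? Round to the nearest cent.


Cost of books:
10 x $15 = $150
Cost of bottles:
8 x $8 = $64
Total cost: $150 + $64 = $214
Total weight: 18 lbs
Average: $214 / 18 = $11.8888... ≈ $11.89/lb

$11.89/lb


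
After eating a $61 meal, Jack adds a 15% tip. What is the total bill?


Calculate the tip:
15% of $61 = $9.15
Add tip to meal cost:
$61 + $9.15 = $70.15

$70.15


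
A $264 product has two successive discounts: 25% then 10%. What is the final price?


First discount:
25% of $264 = $66
Price after first discount:
$264 - $66 = $198
Second discount:
10% of $198 = $19.80
Final price:
$198 - $19.80 = $178.20

$178.20


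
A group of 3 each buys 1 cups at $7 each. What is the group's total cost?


Cost per person:
1 x $7 = $7
Group total:
3 x $7 = $21

$21


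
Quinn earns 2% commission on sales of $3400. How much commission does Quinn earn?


Convert rate to decimal:
2% = 0.02
Multiply by sales:
$3400 x 0.02 = $68

$68


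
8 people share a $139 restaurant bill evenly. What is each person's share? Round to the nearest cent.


Total bill: $139
Number of people: 8
Each pays: $139 / 8 = $17.375 ≈ $17.38

$17.38


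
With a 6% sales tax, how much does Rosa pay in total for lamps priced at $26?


Calculate the tax:
6% of $26 = $1.56
Add tax to price:
$26 + $1.56 = $27.56

$27.56


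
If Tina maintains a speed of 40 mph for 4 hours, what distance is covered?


Use the formula: distance = speed x time
Speed = 40 mph, Time = 4 hours
40 x 4 = 160 miles

160 miles


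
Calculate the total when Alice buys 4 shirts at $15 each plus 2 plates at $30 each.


Cost of shirts:
4 x $15 = $60
Cost of plates:
2 x $30 = $60
Add both:
$60 + $60 = $120

$120


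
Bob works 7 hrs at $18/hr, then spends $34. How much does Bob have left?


Calculate earnings:
7 x $18 = $126
Subtract spending:
$126 - $34 = $92

$92


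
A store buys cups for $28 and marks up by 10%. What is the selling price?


Calculate the markup amount:
10% of $28 = $2.80
Add to cost:
$28 + $2.80 = $30.80

$30.80


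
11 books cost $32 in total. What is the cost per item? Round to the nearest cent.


Total cost: $32
Number of items: 11
Unit price: $32 / 11 = $2.9090... ≈ $2.91

$2.91


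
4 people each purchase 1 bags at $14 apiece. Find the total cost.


Cost per person:
1 x $14 = $14
Group total:
4 x $14 = $56

$56


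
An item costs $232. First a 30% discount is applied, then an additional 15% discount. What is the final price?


First discount:
30% of $232 = $69.60
Price after first discount:
$232 - $69.60 = $162.40
Second discount:
15% of $162.40 = $24.36
Final price:
$162.40 - $24.36 = $138.04

$138.04


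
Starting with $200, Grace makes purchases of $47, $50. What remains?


Add up expenses:
$47 + $50 = $97
Subtract from budget:
$200 - $97 = $103

$103
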